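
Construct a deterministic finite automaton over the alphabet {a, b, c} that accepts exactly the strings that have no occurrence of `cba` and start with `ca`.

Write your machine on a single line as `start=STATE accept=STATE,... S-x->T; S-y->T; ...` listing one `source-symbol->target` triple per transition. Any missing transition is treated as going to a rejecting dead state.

Handle the two conditions separately and then intersect. The first has 4 states tracking partial matches of the forbidden pattern `cba`; the second has 4 states tracking whether the input so far still matches the prefix `ca`. A product state is a pair (one from each), accepting exactly when both do. After merging equivalent states the machine shrinks.
A 6-state machine:
        a   b   c  
>  S0   S1  S1  S2 
   S1   S1  S1  S1 
   S2   S3  S1  S1 
 * S3   S3  S3  S4 
 * S4   S3  S5  S4 
 * S5   S1  S3  S4 
(> = start, * = accepting)

start=S0; accept=S3,S4,S5; S0-a->S1; S0-b->S1; S0-c->S2; S1-a->S1; S1-b->S1; S1-c->S1; S2-a->S3; S2-b->S1; S2-c->S1; S3-a->S3; S3-b->S3; S3-c->S4; S4-a->S3; S4-b->S5; S4-c->S4; S5-a->S1; S5-b->S3; S5-c->S4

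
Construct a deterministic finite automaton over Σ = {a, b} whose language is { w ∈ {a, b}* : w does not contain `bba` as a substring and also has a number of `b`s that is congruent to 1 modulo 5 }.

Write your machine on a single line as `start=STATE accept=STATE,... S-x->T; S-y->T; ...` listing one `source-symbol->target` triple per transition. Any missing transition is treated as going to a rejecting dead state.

Build one automaton per condition and run them in lockstep. The first has 4 states tracking partial matches of the forbidden pattern `bba`; the second has 5 states tracking the count of `b`s modulo 5. A product state is a pair (one from each), accepting exactly when both do. After merging equivalent states the machine shrinks.
A 16-state machine:
          a    b  
>  q0     q0   q1 
 * q1     q2   q3 
 * q2     q2   q4 
   q3     q5   q6 
   q4     q7   q6 
   q5     q5   q5 
   q6     q5   q8 
   q7     q7   q9 
   q8     q5  q10 
   q9    q11   q8 
   q10    q5  q12 
   q11   q11  q13 
 * q12    q5   q3 
   q13   q14  q10 
   q14   q14  q15 
   q15    q0  q12 
(> = start, * = accepting)

start=q0; accept=q1,q2,q12; q0-a->q0; q0-b->q1; q1-a->q2; q1-b->q3; q2-a->q2; q2-b->q4; q3-a->q5; q3-b->q6; q4-a->q7; q4-b->q6; q5-a->q5; q5-b->q5; q6-a->q5; q6-b->q8; q7-a->q7; q7-b->q9; q8-a->q5; q8-b->q10; q9-a->q11; q9-b->q8; q10-a->q5; q10-b->q12; q11-a->q11; q11-b->q13; q12-a->q5; q12-b->q3; q13-a->q14; q13-b->q10; q14-a->q14; q14-b->q15; q15-a->q0; q15-b->q12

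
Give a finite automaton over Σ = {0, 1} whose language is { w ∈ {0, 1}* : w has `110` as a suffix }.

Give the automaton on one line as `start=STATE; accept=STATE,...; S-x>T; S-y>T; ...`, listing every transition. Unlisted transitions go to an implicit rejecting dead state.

Let each state record the length of the longest suffix of the input read so far that is also a prefix of `110`. B means the last symbol is `1`; C means the last 2 symbols are `11`; D means the last 3 symbols are `110`. Accept only at D, where the string currently ends in `110`.
       0  1 
>  A   A  B 
   B   A  C 
   C   D  C 
 * D   A  B 
(> = start, * = accepting)

start=A; accept=D; A-0>A; A-1>B; B-0>A; B-1>C; C-0>D; C-1>C; D-0>A; D-1>B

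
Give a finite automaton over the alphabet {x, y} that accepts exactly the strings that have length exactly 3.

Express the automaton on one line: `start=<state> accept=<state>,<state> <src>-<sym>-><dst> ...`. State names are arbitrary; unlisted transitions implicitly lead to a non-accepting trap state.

We only need to distinguish lengths 0, 1, …, 3, and '>3'. Chain A → B → C → D → E on every symbol, with E looping. Accepting states: {D}.
With 5 states:
       x  y 
>  A   B  B 
   B   C  C 
   C   D  D 
 * D   E  E 
   E   E  E 
(> = start, * = accepting)

start=A accept=D A-x->B A-y->B B-x->C B-y->C C-x->D C-y->D D-x->E D-y->E E-x->E E-y->E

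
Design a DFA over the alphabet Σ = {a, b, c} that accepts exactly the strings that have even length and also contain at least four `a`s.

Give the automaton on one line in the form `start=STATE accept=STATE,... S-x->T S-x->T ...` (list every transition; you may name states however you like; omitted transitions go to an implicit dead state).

start=q0 accept=q7,q11 q0-a->q1 q0-b->q2 q0-c->q2 q1-a->q3 q1-b->q4 q1-c->q4 q2-a->q4 q2-b->q0 q2-c->q0 q3-a->q5 q3-b->q6 q3-c->q6 q4-a->q6 q4-b->q1 q4-c->q1 q5-a->q7 q5-b->q8 q5-c->q8 q6-a->q8 q6-b->q3 q6-c->q3 q7-a->q9 q7-b->q10 q7-c->q10 q8-a->q10 q8-b->q5 q8-c->q5 q9-a->q11 q9-b->q11 q9-c->q11 q10-a->q11 q10-b->q7 q10-c->q7 q11-a->q9 q11-b->q9 q11-c->q9

Run two small machines in parallel and take their product. One (2 states) tracks the input length modulo 2; the other (6 states) tracks the count of `a`s, saturating at 5. Each combined state is a pair, one component from each; accept when both components accept.
12 states suffice.
          a    b    c  
>  q0     q1   q2   q2 
   q1     q3   q4   q4 
   q2     q4   q0   q0 
   q3     q5   q6   q6 
   q4     q6   q1   q1 
   q5     q7   q8   q8 
   q6     q8   q3   q3 
 * q7     q9  q10  q10 
   q8    q10   q5   q5 
   q9    q11  q11  q11 
   q10   q11   q7   q7 
 * q11    q9   q9   q9 
(> = start, * = accepting)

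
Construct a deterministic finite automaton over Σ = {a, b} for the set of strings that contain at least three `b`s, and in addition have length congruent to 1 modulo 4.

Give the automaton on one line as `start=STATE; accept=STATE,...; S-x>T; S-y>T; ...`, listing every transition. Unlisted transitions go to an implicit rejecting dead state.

Build one automaton per condition and run them in lockstep. One (5 states) tracks the count of `b`s, saturating at 4; the other (4 states) tracks the input length modulo 4. Each combined state is a pair, one component from each; accept when both components accept. Equivalent product states are then merged.
With 16 states:
          a    b  
>  s0     s1   s2 
   s1     s3   s4 
   s2     s4   s5 
   s3     s6   s7 
   s4     s7   s8 
   s5     s8   s9 
   s6     s0  s10 
   s7    s10  s11 
   s8    s11  s12 
   s9    s12  s12 
   s10    s2  s13 
   s11   s13  s14 
   s12   s14  s14 
   s13    s5  s15 
 * s14   s15  s15 
   s15    s9   s9 
(> = start, * = accepting)

start=s0; accept=s14; s0-a>s1; s0-b>s2; s1-a>s3; s1-b>s4; s2-a>s4; s2-b>s5; s3-a>s6; s3-b>s7; s4-a>s7; s4-b>s8; s5-a>s8; s5-b>s9; s6-a>s0; s6-b>s10; s7-a>s10; s7-b>s11; s8-a>s11; s8-b>s12; s9-a>s12; s9-b>s12; s10-a>s2; s10-b>s13; s11-a>s13; s11-b>s14; s12-a>s14; s12-b>s14; s13-a>s5; s13-b>s15; s14-a>s15; s14-b>s15; s15-a>s9; s15-b>s9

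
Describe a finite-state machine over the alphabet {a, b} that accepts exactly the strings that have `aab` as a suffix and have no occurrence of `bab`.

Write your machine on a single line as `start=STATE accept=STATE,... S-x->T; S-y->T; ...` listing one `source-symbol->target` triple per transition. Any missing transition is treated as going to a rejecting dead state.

start=S0; accept=S5; S0-a->S1; S0-b->S2; S1-a->S3; S1-b->S2; S2-a->S4; S2-b->S2; S3-a->S3; S3-b->S5; S4-a->S3; S4-b->S6; S5-a->S4; S5-b->S2; S6-a->S7; S6-b->S6; S7-a->S8; S7-b->S6; S8-a->S8; S8-b->S9; S9-a->S7; S9-b->S6

Run two small machines in parallel and take their product. One (4 states) tracks how much of the suffix `aab` has currently been matched; the other (4 states) tracks partial matches of the forbidden pattern `bab`. Each combined state is a pair, one component from each; accept when both components accept.
With 10 states:
        a   b  
>  S0   S1  S2 
   S1   S3  S2 
   S2   S4  S2 
   S3   S3  S5 
   S4   S3  S6 
 * S5   S4  S2 
   S6   S7  S6 
   S7   S8  S6 
   S8   S8  S9 
   S9   S7  S6 
(> = start, * = accepting)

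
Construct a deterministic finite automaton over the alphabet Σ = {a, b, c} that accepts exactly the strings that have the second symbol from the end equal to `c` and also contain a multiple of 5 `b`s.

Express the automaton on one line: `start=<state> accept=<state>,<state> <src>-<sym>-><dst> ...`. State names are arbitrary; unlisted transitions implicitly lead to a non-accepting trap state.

start=q0 accept=q4,q5 q0-a->q0 q0-b->q1 q0-c->q2 q1-a->q1 q1-b->q3 q1-c->q1 q2-a->q4 q2-b->q1 q2-c->q5 q3-a->q3 q3-b->q6 q3-c->q3 q4-a->q0 q4-b->q1 q4-c->q2 q5-a->q4 q5-b->q1 q5-c->q5 q6-a->q6 q6-b->q7 q6-c->q6 q7-a->q7 q7-b->q0 q7-c->q8 q8-a->q7 q8-b->q4 q8-c->q8

Run two small machines in parallel and take their product. One (13 states) tracks the last 2 symbols read; the other (5 states) tracks the count of `b`s modulo 5. Each combined state is a pair, one component from each; accept when both components accept. After merging equivalent states the machine shrinks.
9 states suffice.
        a   b   c  
>  q0   q0  q1  q2 
   q1   q1  q3  q1 
   q2   q4  q1  q5 
   q3   q3  q6  q3 
 * q4   q0  q1  q2 
 * q5   q4  q1  q5 
   q6   q6  q7  q6 
   q7   q7  q0  q8 
   q8   q7  q4  q8 
(> = start, * = accepting)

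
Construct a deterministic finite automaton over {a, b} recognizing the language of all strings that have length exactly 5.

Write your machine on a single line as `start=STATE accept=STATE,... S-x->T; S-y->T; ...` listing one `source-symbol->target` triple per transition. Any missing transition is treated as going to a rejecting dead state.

We only need to distinguish lengths 0, 1, …, 5, and '>5'. Chain S0 → S1 → S2 → S3 → S4 → S5 → S6 on every symbol, with S6 looping. Accepting states: {S5}.
With 7 states:
        a   b  
>  S0   S1  S1 
   S1   S2  S2 
   S2   S3  S3 
   S3   S4  S4 
   S4   S5  S5 
 * S5   S6  S6 
   S6   S6  S6 
(> = start, * = accepting)

start=S0; accept=S5; S0-a->S1; S0-b->S1; S1-a->S2; S1-b->S2; S2-a->S3; S2-b->S3; S3-a->S4; S3-b->S4; S4-a->S5; S4-b->S5; S5-a->S6; S5-b->S6; S6-a->S6; S6-b->S6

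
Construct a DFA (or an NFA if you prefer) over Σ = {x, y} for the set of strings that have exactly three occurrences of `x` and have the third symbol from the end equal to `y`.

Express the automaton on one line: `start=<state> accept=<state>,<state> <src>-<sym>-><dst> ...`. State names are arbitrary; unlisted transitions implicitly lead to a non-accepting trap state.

Run two small machines in parallel and take their product. One (5 states) tracks the count of `x`s, saturating at 4; the other (15 states) tracks the last 3 symbols read. Each combined state is a pair, one component from each; accept when both components accept. After merging equivalent states the machine shrinks.
With 16 states:
       x  y 
>  A   B  A 
   B   C  D 
   C   E  F 
   D   G  D 
   E   H  I 
   F   J  K 
   G   L  F 
   H   H  H 
   I   H  M 
   J   H  N 
   K   O  K 
 * L   H  I 
   M   H  P 
 * N   H  M 
 * O   H  N 
 * P   H  P 
(> = start, * = accepting)

start=A accept=L,N,O,P A-x->B A-y->A B-x->C B-y->D C-x->E C-y->F D-x->G D-y->D E-x->H E-y->I F-x->J F-y->K G-x->L G-y->F H-x->H H-y->H I-x->H I-y->M J-x->H J-y->N K-x->O K-y->K L-x->H L-y->I M-x->H M-y->P N-x->H N-y->M O-x->H O-y->N P-x->H P-y->P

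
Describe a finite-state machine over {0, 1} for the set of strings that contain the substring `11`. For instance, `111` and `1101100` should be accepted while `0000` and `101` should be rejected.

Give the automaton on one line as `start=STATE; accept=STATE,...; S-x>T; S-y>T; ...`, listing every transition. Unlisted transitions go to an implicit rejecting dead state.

start=q0; accept=q2; q0-0>q0; q0-1>q1; q1-0>q0; q1-1>q2; q2-0>q2; q2-1>q2

States q0..q1 record the length of the longest prefix of `11` that matches the current input suffix. Reaching q2 means `11` has been seen, and we stay there forever. Accept from q2.
3 states suffice.
        0   1  
>  q0   q0  q1 
   q1   q0  q2 
 * q2   q2  q2 
(> = start, * = accepting)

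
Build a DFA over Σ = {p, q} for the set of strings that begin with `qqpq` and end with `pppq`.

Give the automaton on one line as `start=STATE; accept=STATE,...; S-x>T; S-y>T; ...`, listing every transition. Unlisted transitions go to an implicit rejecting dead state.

start=s0; accept=s13; s0-p>s1; s0-q>s2; s1-p>s3; s1-q>s4; s2-p>s1; s2-q>s5; s3-p>s6; s3-q>s4; s4-p>s1; s4-q>s4; s5-p>s7; s5-q>s4; s6-p>s6; s6-q>s8; s7-p>s3; s7-q>s9; s8-p>s1; s8-q>s4; s9-p>s10; s9-q>s9; s10-p>s11; s10-q>s9; s11-p>s12; s11-q>s9; s12-p>s12; s12-q>s13; s13-p>s10; s13-q>s9

Build one automaton per condition and run them in lockstep. One (6 states) tracks whether the input so far still matches the prefix `qqpq`; the other (5 states) tracks how much of the suffix `pppq` has currently been matched. Each combined state is a pair, one component from each; accept when both components accept.
          p    q  
>  s0     s1   s2 
   s1     s3   s4 
   s2     s1   s5 
   s3     s6   s4 
   s4     s1   s4 
   s5     s7   s4 
   s6     s6   s8 
   s7     s3   s9 
   s8     s1   s4 
   s9    s10   s9 
   s10   s11   s9 
   s11   s12   s9 
   s12   s12  s13 
 * s13   s10   s9 
(> = start, * = accepting)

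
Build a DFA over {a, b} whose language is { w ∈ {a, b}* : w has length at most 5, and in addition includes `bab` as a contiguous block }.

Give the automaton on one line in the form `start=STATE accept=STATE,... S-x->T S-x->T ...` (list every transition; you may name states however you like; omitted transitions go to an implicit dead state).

start=q0 accept=q9,q11,q12 q0-a->q1 q0-b->q2 q1-a->q3 q1-b->q4 q2-a->q5 q2-b->q4 q3-a->q6 q3-b->q7 q4-a->q8 q4-b->q7 q5-a->q6 q5-b->q9 q6-a->q6 q6-b->q6 q7-a->q10 q7-b->q6 q8-a->q6 q8-b->q11 q9-a->q11 q9-b->q11 q10-a->q6 q10-b->q12 q11-a->q12 q11-b->q12 q12-a->q6 q12-b->q6

Run two small machines in parallel and take their product. One (7 states) tracks the input length, saturating at 6; the other (4 states) tracks whether and how much of `bab` has been seen. Each combined state is a pair, one component from each; accept when both components accept. Equivalent product states are then merged.
A 13-state machine:
          a    b  
>  q0     q1   q2 
   q1     q3   q4 
   q2     q5   q4 
   q3     q6   q7 
   q4     q8   q7 
   q5     q6   q9 
   q6     q6   q6 
   q7    q10   q6 
   q8     q6  q11 
 * q9    q11  q11 
   q10    q6  q12 
 * q11   q12  q12 
 * q12    q6   q6 
(> = start, * = accepting)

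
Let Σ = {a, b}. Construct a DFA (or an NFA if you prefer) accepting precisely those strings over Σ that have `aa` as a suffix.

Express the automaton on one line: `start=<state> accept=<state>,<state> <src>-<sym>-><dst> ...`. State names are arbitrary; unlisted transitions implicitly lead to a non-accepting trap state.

start=q0 accept=q2 q0-a->q1 q0-b->q0 q1-a->q2 q1-b->q0 q2-a->q2 q2-b->q0

Remember how much of `aa` the current input suffix matches. State q0 means no match yet; q1 means the last symbol is `a`; q2 means the last 2 symbols are `aa`. Only q2 accepts. On a mismatch, fall back to the longest proper suffix that is still a prefix of `aa`.
3 states suffice.
        a   b  
>  q0   q1  q0 
   q1   q2  q0 
 * q2   q2  q0 
(> = start, * = accepting)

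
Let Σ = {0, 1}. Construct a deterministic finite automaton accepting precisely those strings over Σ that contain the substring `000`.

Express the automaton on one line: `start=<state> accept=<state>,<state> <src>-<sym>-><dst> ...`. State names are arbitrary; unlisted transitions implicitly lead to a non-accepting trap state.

States q0..q2 record the length of the longest prefix of `000` that matches the current input suffix. Reaching q3 means `000` has been seen, and we stay there forever. Accept from q3.
        0   1  
>  q0   q1  q0 
   q1   q2  q0 
   q2   q3  q0 
 * q3   q3  q3 
(> = start, * = accepting)

start=q0 accept=q3 q0-0->q1 q0-1->q0 q1-0->q2 q1-1->q0 q2-0->q3 q2-1->q0 q3-0->q3 q3-1->q3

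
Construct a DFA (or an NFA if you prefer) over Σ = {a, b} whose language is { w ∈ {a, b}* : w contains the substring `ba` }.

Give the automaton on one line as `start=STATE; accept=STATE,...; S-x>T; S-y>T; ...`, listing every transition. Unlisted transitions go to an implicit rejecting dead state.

States q0..q1 record the length of the longest prefix of `ba` that matches the current input suffix. Reaching q2 means `ba` has been seen, and we stay there forever. Accept from q2.
A 3-state machine:
        a   b  
>  q0   q0  q1 
   q1   q2  q1 
 * q2   q2  q2 
(> = start, * = accepting)

start=q0; accept=q2; q0-a>q0; q0-b>q1; q1-a>q2; q1-b>q1; q2-a>q2; q2-b>q2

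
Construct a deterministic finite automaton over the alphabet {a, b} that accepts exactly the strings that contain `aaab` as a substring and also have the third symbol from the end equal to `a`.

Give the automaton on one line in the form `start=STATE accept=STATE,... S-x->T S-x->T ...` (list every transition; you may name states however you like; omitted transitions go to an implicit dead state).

start=q0 accept=q15,q16,q17,q22 q0-a->q1 q0-b->q2 q1-a->q3 q1-b->q4 q2-a->q5 q2-b->q6 q3-a->q7 q3-b->q8 q4-a->q9 q4-b->q10 q5-a->q11 q5-b->q12 q6-a->q13 q6-b->q14 q7-a->q7 q7-b->q15 q8-a->q9 q8-b->q10 q9-a->q11 q9-b->q12 q10-a->q13 q10-b->q14 q11-a->q7 q11-b->q8 q12-a->q9 q12-b->q10 q13-a->q11 q13-b->q12 q14-a->q13 q14-b->q14 q15-a->q16 q15-b->q17 q16-a->q18 q16-b->q19 q17-a->q20 q17-b->q21 q18-a->q22 q18-b->q15 q19-a->q16 q19-b->q17 q20-a->q18 q20-b->q19 q21-a->q20 q21-b->q21 q22-a->q22 q22-b->q15

Handle the two conditions separately and then intersect. The first has 5 states tracking whether and how much of `aaab` has been seen; the second has 15 states tracking the last 3 symbols read. A product state is a pair (one from each), accepting exactly when both do.
23 states suffice.
          a    b  
>  q0     q1   q2 
   q1     q3   q4 
   q2     q5   q6 
   q3     q7   q8 
   q4     q9  q10 
   q5    q11  q12 
   q6    q13  q14 
   q7     q7  q15 
   q8     q9  q10 
   q9    q11  q12 
   q10   q13  q14 
   q11    q7   q8 
   q12    q9  q10 
   q13   q11  q12 
   q14   q13  q14 
 * q15   q16  q17 
 * q16   q18  q19 
 * q17   q20  q21 
   q18   q22  q15 
   q19   q16  q17 
   q20   q18  q19 
   q21   q20  q21 
 * q22   q22  q15 
(> = start, * = accepting)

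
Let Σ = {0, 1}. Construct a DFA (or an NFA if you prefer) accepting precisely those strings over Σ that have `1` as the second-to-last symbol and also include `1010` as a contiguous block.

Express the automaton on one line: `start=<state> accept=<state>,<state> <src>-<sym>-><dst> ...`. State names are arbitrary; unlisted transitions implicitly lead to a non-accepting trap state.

start=q0 accept=q8,q11 q0-0->q1 q0-1->q2 q1-0->q3 q1-1->q4 q2-0->q5 q2-1->q6 q3-0->q3 q3-1->q4 q4-0->q5 q4-1->q6 q5-0->q3 q5-1->q7 q6-0->q5 q6-1->q6 q7-0->q8 q7-1->q6 q8-0->q9 q8-1->q10 q9-0->q9 q9-1->q10 q10-0->q8 q10-1->q11 q11-0->q8 q11-1->q11

Run two small machines in parallel and take their product. One (7 states) tracks the last 2 symbols read; the other (5 states) tracks whether and how much of `1010` has been seen. Each combined state is a pair, one component from each; accept when both components accept.
With 12 states:
          0    1  
>  q0     q1   q2 
   q1     q3   q4 
   q2     q5   q6 
   q3     q3   q4 
   q4     q5   q6 
   q5     q3   q7 
   q6     q5   q6 
   q7     q8   q6 
 * q8     q9  q10 
   q9     q9  q10 
   q10    q8  q11 
 * q11    q8  q11 
(> = start, * = accepting)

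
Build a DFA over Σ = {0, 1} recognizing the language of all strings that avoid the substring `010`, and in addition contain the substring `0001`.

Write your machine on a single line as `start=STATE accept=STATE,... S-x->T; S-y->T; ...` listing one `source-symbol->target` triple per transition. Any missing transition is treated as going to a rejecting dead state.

Run two small machines in parallel and take their product. One (4 states) tracks partial matches of the forbidden pattern `010`; the other (5 states) tracks whether and how much of `0001` has been seen. Each combined state is a pair, one component from each; accept when both components accept.
13 states suffice.
          0    1  
>  q0     q1   q0 
   q1     q2   q3 
   q2     q4   q3 
   q3     q5   q0 
   q4     q4   q6 
   q5     q7   q8 
 * q6     q9  q10 
   q7    q11   q8 
   q8     q5   q8 
   q9     q9   q9 
 * q10   q12  q10 
   q11   q11   q9 
 * q12   q12   q6 
(> = start, * = accepting)

start=q0; accept=q6,q10,q12; q0-0->q1; q0-1->q0; q1-0->q2; q1-1->q3; q2-0->q4; q2-1->q3; q3-0->q5; q3-1->q0; q4-0->q4; q4-1->q6; q5-0->q7; q5-1->q8; q6-0->q9; q6-1->q10; q7-0->q11; q7-1->q8; q8-0->q5; q8-1->q8; q9-0->q9; q9-1->q9; q10-0->q12; q10-1->q10; q11-0->q11; q11-1->q9; q12-0->q12; q12-1->q6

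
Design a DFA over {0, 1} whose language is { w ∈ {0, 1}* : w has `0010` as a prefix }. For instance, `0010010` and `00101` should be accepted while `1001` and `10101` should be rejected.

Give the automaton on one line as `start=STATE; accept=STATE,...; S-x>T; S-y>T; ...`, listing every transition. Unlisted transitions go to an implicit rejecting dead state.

Walk along `0010` while the input agrees: from q0 take `0` to q1, and so on. Any deviation drops to the rejecting sink q5. Once q4 is reached the prefix is confirmed and every continuation is accepted.
A 6-state machine:
        0   1  
>  q0   q1  q5 
   q1   q2  q5 
   q2   q5  q3 
   q3   q4  q5 
 * q4   q4  q4 
   q5   q5  q5 
(> = start, * = accepting)

start=q0; accept=q4; q0-0>q1; q0-1>q5; q1-0>q2; q1-1>q5; q2-0>q5; q2-1>q3; q3-0>q4; q3-1>q5; q4-0>q4; q4-1>q4; q5-0>q5; q5-1>q5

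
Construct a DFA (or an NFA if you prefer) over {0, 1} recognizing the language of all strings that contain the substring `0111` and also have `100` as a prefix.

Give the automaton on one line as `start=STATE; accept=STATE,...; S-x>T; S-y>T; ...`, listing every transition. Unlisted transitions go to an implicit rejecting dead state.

Handle the two conditions separately and then intersect. One (5 states) tracks whether and how much of `0111` has been seen; the other (5 states) tracks whether the input so far still matches the prefix `100`. Each combined state is a pair, one component from each; accept when both components accept.
          0    1  
>  S0     S1   S2 
   S1     S1   S3 
   S2     S4   S5 
   S3     S1   S6 
   S4     S7   S3 
   S5     S1   S5 
   S6     S1   S8 
   S7     S7   S9 
   S8     S8   S8 
   S9     S7  S10 
   S10    S7  S11 
 * S11   S11  S11 
(> = start, * = accepting)

start=S0; accept=S11; S0-0>S1; S0-1>S2; S1-0>S1; S1-1>S3; S2-0>S4; S2-1>S5; S3-0>S1; S3-1>S6; S4-0>S7; S4-1>S3; S5-0>S1; S5-1>S5; S6-0>S1; S6-1>S8; S7-0>S7; S7-1>S9; S8-0>S8; S8-1>S8; S9-0>S7; S9-1>S10; S10-0>S7; S10-1>S11; S11-0>S11; S11-1>S11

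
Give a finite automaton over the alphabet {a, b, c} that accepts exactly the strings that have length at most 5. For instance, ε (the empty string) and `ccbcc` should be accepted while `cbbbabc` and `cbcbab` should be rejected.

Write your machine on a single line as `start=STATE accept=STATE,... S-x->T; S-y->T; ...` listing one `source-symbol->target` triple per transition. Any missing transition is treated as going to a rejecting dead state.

start=S0; accept=S0,S1,S2,S3,S4,S5; S0-a->S1; S0-b->S1; S0-c->S1; S1-a->S2; S1-b->S2; S1-c->S2; S2-a->S3; S2-b->S3; S2-c->S3; S3-a->S4; S3-b->S4; S3-c->S4; S4-a->S5; S4-b->S5; S4-c->S5; S5-a->S6; S5-b->S6; S5-c->S6; S6-a->S6; S6-b->S6; S6-c->S6

We only need to distinguish lengths 0, 1, …, 5, and '>5'. Chain S0 → S1 → S2 → S3 → S4 → S5 → S6 on every symbol, with S6 looping. Accepting states: {S0, S1, S2, S3, S4, S5}.
7 states suffice.
        a   b   c  
>* S0   S1  S1  S1 
 * S1   S2  S2  S2 
 * S2   S3  S3  S3 
 * S3   S4  S4  S4 
 * S4   S5  S5  S5 
 * S5   S6  S6  S6 
   S6   S6  S6  S6 
(> = start, * = accepting)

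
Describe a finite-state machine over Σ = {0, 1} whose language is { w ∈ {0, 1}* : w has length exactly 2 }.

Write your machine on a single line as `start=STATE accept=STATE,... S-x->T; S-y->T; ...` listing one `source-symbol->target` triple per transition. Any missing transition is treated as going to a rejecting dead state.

start=q0; accept=q2; q0-0->q1; q0-1->q1; q1-0->q2; q1-1->q2; q2-0->q3; q2-1->q3; q3-0->q3; q3-1->q3

Count input length up to 3: every symbol moves from q0 toward q3, which means 'more than 2' and absorbs. Accept from {q2}.
A 4-state machine:
        0   1  
>  q0   q1  q1 
   q1   q2  q2 
 * q2   q3  q3 
   q3   q3  q3 
(> = start, * = accepting)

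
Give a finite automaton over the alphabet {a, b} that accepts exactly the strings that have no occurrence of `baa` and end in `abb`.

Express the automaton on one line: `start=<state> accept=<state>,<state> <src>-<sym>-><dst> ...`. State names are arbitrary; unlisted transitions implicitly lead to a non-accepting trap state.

start=q0 accept=q5 q0-a->q1 q0-b->q2 q1-a->q1 q1-b->q3 q2-a->q4 q2-b->q2 q3-a->q4 q3-b->q5 q4-a->q6 q4-b->q3 q5-a->q4 q5-b->q2 q6-a->q6 q6-b->q6

Run two small machines in parallel and take their product. One (4 states) tracks partial matches of the forbidden pattern `baa`; the other (4 states) tracks how much of the suffix `abb` has currently been matched. Each combined state is a pair, one component from each; accept when both components accept. Minimizing collapses redundant product states.
        a   b  
>  q0   q1  q2 
   q1   q1  q3 
   q2   q4  q2 
   q3   q4  q5 
   q4   q6  q3 
 * q5   q4  q2 
   q6   q6  q6 
(> = start, * = accepting)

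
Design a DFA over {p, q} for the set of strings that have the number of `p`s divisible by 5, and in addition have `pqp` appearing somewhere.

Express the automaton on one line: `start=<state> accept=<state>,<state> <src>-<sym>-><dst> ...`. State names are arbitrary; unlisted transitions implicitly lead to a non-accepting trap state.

Handle the two conditions separately and then intersect. One (5 states) tracks the count of `p`s modulo 5; the other (4 states) tracks whether and how much of `pqp` has been seen. Each combined state is a pair, one component from each; accept when both components accept.
20 states suffice.
          p    q  
>  S0     S1   S0 
   S1     S2   S3 
   S2     S4   S5 
   S3     S6   S7 
   S4     S8   S9 
   S5    S10  S11 
   S6    S10   S6 
   S7     S2   S7 
   S8    S12  S13 
   S9    S14  S15 
   S10   S14  S10 
   S11    S4  S11 
   S12    S1  S16 
   S13   S17  S18 
   S14   S17  S14 
   S15    S8  S15 
   S16   S19   S0 
 * S17   S19  S17 
   S18   S12  S18 
   S19    S6  S19 
(> = start, * = accepting)

start=S0 accept=S17 S0-p->S1 S0-q->S0 S1-p->S2 S1-q->S3 S2-p->S4 S2-q->S5 S3-p->S6 S3-q->S7 S4-p->S8 S4-q->S9 S5-p->S10 S5-q->S11 S6-p->S10 S6-q->S6 S7-p->S2 S7-q->S7 S8-p->S12 S8-q->S13 S9-p->S14 S9-q->S15 S10-p->S14 S10-q->S10 S11-p->S4 S11-q->S11 S12-p->S1 S12-q->S16 S13-p->S17 S13-q->S18 S14-p->S17 S14-q->S14 S15-p->S8 S15-q->S15 S16-p->S19 S16-q->S0 S17-p->S19 S17-q->S17 S18-p->S12 S18-q->S18 S19-p->S6 S19-q->S19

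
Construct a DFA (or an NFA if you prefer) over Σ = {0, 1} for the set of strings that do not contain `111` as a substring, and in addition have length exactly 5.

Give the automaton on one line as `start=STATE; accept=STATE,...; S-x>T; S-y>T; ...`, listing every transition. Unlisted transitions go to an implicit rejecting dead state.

start=q0; accept=q14,q15,q16; q0-0>q1; q0-1>q2; q1-0>q3; q1-1>q4; q2-0>q3; q2-1>q5; q3-0>q6; q3-1>q7; q4-0>q6; q4-1>q8; q5-0>q6; q5-1>q9; q6-0>q10; q6-1>q11; q7-0>q10; q7-1>q12; q8-0>q10; q8-1>q13; q9-0>q13; q9-1>q13; q10-0>q14; q10-1>q15; q11-0>q14; q11-1>q16; q12-0>q14; q12-1>q17; q13-0>q17; q13-1>q17; q14-0>q18; q14-1>q19; q15-0>q18; q15-1>q20; q16-0>q18; q16-1>q21; q17-0>q21; q17-1>q21; q18-0>q18; q18-1>q19; q19-0>q18; q19-1>q20; q20-0>q18; q20-1>q21; q21-0>q21; q21-1>q21

Handle the two conditions separately and then intersect. The first has 4 states tracking partial matches of the forbidden pattern `111`; the second has 7 states tracking the input length, saturating at 6. A product state is a pair (one from each), accepting exactly when both do.
A 22-state machine:
          0    1  
>  q0     q1   q2 
   q1     q3   q4 
   q2     q3   q5 
   q3     q6   q7 
   q4     q6   q8 
   q5     q6   q9 
   q6    q10  q11 
   q7    q10  q12 
   q8    q10  q13 
   q9    q13  q13 
   q10   q14  q15 
   q11   q14  q16 
   q12   q14  q17 
   q13   q17  q17 
 * q14   q18  q19 
 * q15   q18  q20 
 * q16   q18  q21 
   q17   q21  q21 
   q18   q18  q19 
   q19   q18  q20 
   q20   q18  q21 
   q21   q21  q21 
(> = start, * = accepting)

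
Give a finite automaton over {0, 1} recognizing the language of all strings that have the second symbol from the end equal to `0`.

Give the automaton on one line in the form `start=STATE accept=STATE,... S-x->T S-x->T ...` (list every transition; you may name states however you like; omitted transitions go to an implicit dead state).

start=A accept=D,E A-0->B A-1->C B-0->D B-1->E C-0->F C-1->G D-0->D D-1->E E-0->F E-1->G F-0->D F-1->E G-0->F G-1->G

Because acceptance depends on a position counted from the end, the machine has to buffer the most recent 2 symbols. Make each state the string of the last up-to-2 symbols read; on input `x` shift the window left and append `x`. Accept when the buffered window has length 2 and begins with `0`.
A 7-state machine:
       0  1 
>  A   B  C 
   B   D  E 
   C   F  G 
 * D   D  E 
 * E   F  G 
   F   D  E 
   G   F  G 
(> = start, * = accepting)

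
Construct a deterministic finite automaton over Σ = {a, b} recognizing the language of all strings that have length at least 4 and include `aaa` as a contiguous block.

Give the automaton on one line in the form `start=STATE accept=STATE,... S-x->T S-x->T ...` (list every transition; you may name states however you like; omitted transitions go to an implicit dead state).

Run two small machines in parallel and take their product. The first has 6 states tracking the input length, saturating at 5; the second has 4 states tracking whether and how much of `aaa` has been seen. A product state is a pair (one from each), accepting exactly when both do.
          a    b  
>  s0     s1   s2 
   s1     s3   s4 
   s2     s5   s4 
   s3     s6   s7 
   s4     s8   s7 
   s5     s9   s7 
   s6    s10  s10 
   s7    s11  s12 
   s8    s13  s12 
   s9    s10  s12 
 * s10   s14  s14 
   s11   s15  s16 
   s12   s17  s16 
   s13   s14  s16 
 * s14   s14  s14 
   s15   s14  s16 
   s16   s17  s16 
   s17   s15  s16 
(> = start, * = accepting)

start=s0 accept=s10,s14 s0-a->s1 s0-b->s2 s1-a->s3 s1-b->s4 s2-a->s5 s2-b->s4 s3-a->s6 s3-b->s7 s4-a->s8 s4-b->s7 s5-a->s9 s5-b->s7 s6-a->s10 s6-b->s10 s7-a->s11 s7-b->s12 s8-a->s13 s8-b->s12 s9-a->s10 s9-b->s12 s10-a->s14 s10-b->s14 s11-a->s15 s11-b->s16 s12-a->s17 s12-b->s16 s13-a->s14 s13-b->s16 s14-a->s14 s14-b->s14 s15-a->s14 s15-b->s16 s16-a->s17 s16-b->s16 s17-a->s15 s17-b->s16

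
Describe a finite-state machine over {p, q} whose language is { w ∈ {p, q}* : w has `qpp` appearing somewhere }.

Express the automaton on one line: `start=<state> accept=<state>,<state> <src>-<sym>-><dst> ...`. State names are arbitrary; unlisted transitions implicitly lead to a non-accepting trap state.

Track how much of `qpp` has been matched so far: state S0 is no progress, S3 is the absorbing accept state reached once `qpp` has occurred. Intermediate states record partial matches; on a mismatch, fall back to the longest reusable overlap.
        p   q  
>  S0   S0  S1 
   S1   S2  S1 
   S2   S3  S1 
 * S3   S3  S3 
(> = start, * = accepting)

start=S0 accept=S3 S0-p->S0 S0-q->S1 S1-p->S2 S1-q->S1 S2-p->S3 S2-q->S1 S3-p->S3 S3-q->S3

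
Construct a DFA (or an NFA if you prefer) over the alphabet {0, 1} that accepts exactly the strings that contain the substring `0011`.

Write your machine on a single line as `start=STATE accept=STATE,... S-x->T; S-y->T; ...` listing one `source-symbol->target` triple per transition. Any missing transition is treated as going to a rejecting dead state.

Track how much of `0011` has been matched so far: state s0 is no progress, s4 is the absorbing accept state reached once `0011` has occurred. Intermediate states record partial matches; on a mismatch, fall back to the longest reusable overlap.
5 states suffice.
        0   1  
>  s0   s1  s0 
   s1   s2  s0 
   s2   s2  s3 
   s3   s1  s4 
 * s4   s4  s4 
(> = start, * = accepting)

start=s0; accept=s4; s0-0->s1; s0-1->s0; s1-0->s2; s1-1->s0; s2-0->s2; s2-1->s3; s3-0->s1; s3-1->s4; s4-0->s4; s4-1->s4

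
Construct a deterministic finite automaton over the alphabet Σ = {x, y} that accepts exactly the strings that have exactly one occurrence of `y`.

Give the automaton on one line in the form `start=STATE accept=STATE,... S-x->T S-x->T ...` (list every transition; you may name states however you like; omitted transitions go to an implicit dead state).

start=A accept=B A-x->A A-y->B B-x->B B-y->C C-x->C C-y->C

Count `y`s, saturating at 2: state A means no `y` yet, B means one `y` seen, C means more than one. Each `y` increments (capped at C); other symbols loop. Accept from {B}.
A 3-state machine:
       x  y 
>  A   A  B 
 * B   B  C 
   C   C  C 
(> = start, * = accepting)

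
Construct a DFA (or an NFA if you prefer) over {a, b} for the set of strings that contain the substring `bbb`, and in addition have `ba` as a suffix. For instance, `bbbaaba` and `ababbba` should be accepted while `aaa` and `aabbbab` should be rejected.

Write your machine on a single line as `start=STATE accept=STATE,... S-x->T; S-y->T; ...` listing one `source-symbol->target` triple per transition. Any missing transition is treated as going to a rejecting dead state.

start=q0; accept=q4; q0-a->q0; q0-b->q1; q1-a->q0; q1-b->q2; q2-a->q0; q2-b->q3; q3-a->q4; q3-b->q3; q4-a->q5; q4-b->q3; q5-a->q5; q5-b->q3

Handle the two conditions separately and then intersect. The first has 4 states tracking whether and how much of `bbb` has been seen; the second has 3 states tracking how much of the suffix `ba` has currently been matched. A product state is a pair (one from each), accepting exactly when both do. Equivalent product states are then merged.
With 6 states:
        a   b  
>  q0   q0  q1 
   q1   q0  q2 
   q2   q0  q3 
   q3   q4  q3 
 * q4   q5  q3 
   q5   q5  q3 
(> = start, * = accepting)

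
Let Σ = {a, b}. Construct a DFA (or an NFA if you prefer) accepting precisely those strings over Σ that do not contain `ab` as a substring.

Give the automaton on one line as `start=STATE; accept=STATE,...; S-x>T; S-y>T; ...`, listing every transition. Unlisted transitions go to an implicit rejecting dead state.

start=q0; accept=q0,q1; q0-a>q1; q0-b>q0; q1-a>q1; q1-b>q2; q2-a>q2; q2-b>q2

Track partial matches of the forbidden pattern `ab`. State q2 is a dead state reached once `ab` has occurred; every other state accepts. q0 means no part of `ab` is currently matched.
        a   b  
>* q0   q1  q0 
 * q1   q1  q2 
   q2   q2  q2 
(> = start, * = accepting)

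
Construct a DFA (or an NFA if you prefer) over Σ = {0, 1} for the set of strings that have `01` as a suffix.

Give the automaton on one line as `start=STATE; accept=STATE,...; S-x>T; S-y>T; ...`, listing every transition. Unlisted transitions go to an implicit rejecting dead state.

start=s0; accept=s2; s0-0>s1; s0-1>s0; s1-0>s1; s1-1>s2; s2-0>s1; s2-1>s0

Remember how much of `01` the current input suffix matches. State s0 means no match yet; s1 means the last symbol is `0`; s2 means the last 2 symbols are `01`. Only s2 accepts. On a mismatch, fall back to the longest proper suffix that is still a prefix of `01`.
With 3 states:
        0   1  
>  s0   s1  s0 
   s1   s1  s2 
 * s2   s1  s0 
(> = start, * = accepting)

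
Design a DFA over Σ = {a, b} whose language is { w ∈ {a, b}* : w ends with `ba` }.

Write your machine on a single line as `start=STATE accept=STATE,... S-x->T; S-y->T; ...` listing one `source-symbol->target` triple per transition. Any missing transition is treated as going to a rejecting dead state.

Remember how much of `ba` the current input suffix matches. State s0 means no match yet; s1 means the last symbol is `b`; s2 means the last 2 symbols are `ba`. Only s2 accepts. On a mismatch, fall back to the longest proper suffix that is still a prefix of `ba`.
A 3-state machine:
        a   b  
>  s0   s0  s1 
   s1   s2  s1 
 * s2   s0  s1 
(> = start, * = accepting)

start=s0; accept=s2; s0-a->s0; s0-b->s1; s1-a->s2; s1-b->s1; s2-a->s0; s2-b->s1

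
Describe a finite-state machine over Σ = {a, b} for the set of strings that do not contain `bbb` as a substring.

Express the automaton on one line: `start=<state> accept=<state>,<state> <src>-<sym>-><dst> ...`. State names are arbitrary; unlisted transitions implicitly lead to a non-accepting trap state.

start=q0 accept=q0,q1,q2 q0-a->q0 q0-b->q1 q1-a->q0 q1-b->q2 q2-a->q0 q2-b->q3 q3-a->q3 q3-b->q3

Track partial matches of the forbidden pattern `bbb`. State q3 is a dead state reached once `bbb` has occurred; every other state accepts. q0 means no part of `bbb` is currently matched.
A 4-state machine:
        a   b  
>* q0   q0  q1 
 * q1   q0  q2 
 * q2   q0  q3 
   q3   q3  q3 
(> = start, * = accepting)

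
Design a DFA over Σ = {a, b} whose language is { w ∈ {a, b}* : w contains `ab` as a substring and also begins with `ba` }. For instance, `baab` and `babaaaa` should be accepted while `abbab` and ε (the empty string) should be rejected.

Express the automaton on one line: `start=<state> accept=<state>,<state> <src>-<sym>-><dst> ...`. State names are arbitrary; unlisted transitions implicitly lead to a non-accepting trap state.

Handle the two conditions separately and then intersect. The first has 3 states tracking whether and how much of `ab` has been seen; the second has 4 states tracking whether the input so far still matches the prefix `ba`. A product state is a pair (one from each), accepting exactly when both do.
A 7-state machine:
        a   b  
>  S0   S1  S2 
   S1   S1  S3 
   S2   S4  S5 
   S3   S3  S3 
   S4   S4  S6 
   S5   S1  S5 
 * S6   S6  S6 
(> = start, * = accepting)

start=S0 accept=S6 S0-a->S1 S0-b->S2 S1-a->S1 S1-b->S3 S2-a->S4 S2-b->S5 S3-a->S3 S3-b->S3 S4-a->S4 S4-b->S6 S5-a->S1 S5-b->S5 S6-a->S6 S6-b->S6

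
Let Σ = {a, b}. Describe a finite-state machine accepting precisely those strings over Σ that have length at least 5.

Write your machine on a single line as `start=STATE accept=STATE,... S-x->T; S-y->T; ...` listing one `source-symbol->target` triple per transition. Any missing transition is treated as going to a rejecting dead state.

start=q0; accept=q5,q6; q0-a->q1; q0-b->q1; q1-a->q2; q1-b->q2; q2-a->q3; q2-b->q3; q3-a->q4; q3-b->q4; q4-a->q5; q4-b->q5; q5-a->q6; q5-b->q6; q6-a->q6; q6-b->q6

We only need to distinguish lengths 0, 1, …, 5, and '>5'. Chain q0 → q1 → q2 → q3 → q4 → q5 → q6 on every symbol, with q6 looping. Accepting states: {q5, q6}.
7 states suffice.
        a   b  
>  q0   q1  q1 
   q1   q2  q2 
   q2   q3  q3 
   q3   q4  q4 
   q4   q5  q5 
 * q5   q6  q6 
 * q6   q6  q6 
(> = start, * = accepting)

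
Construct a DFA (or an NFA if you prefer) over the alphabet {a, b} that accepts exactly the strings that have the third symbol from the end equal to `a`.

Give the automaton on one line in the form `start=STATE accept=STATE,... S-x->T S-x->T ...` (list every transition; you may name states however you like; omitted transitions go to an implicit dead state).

start=s0 accept=s7,s8,s9,s10 s0-a->s1 s0-b->s2 s1-a->s3 s1-b->s4 s2-a->s5 s2-b->s6 s3-a->s7 s3-b->s8 s4-a->s9 s4-b->s10 s5-a->s11 s5-b->s12 s6-a->s13 s6-b->s14 s7-a->s7 s7-b->s8 s8-a->s9 s8-b->s10 s9-a->s11 s9-b->s12 s10-a->s13 s10-b->s14 s11-a->s7 s11-b->s8 s12-a->s9 s12-b->s10 s13-a->s11 s13-b->s12 s14-a->s13 s14-b->s14

A DFA must remember the last 3 symbols (since which symbol is third-to-last isn't known until the input ends). Use one state per possible window of the last ≤3 symbols; accept from those whose window starts with `a`.
A 15-state machine:
          a    b  
>  s0     s1   s2 
   s1     s3   s4 
   s2     s5   s6 
   s3     s7   s8 
   s4     s9  s10 
   s5    s11  s12 
   s6    s13  s14 
 * s7     s7   s8 
 * s8     s9  s10 
 * s9    s11  s12 
 * s10   s13  s14 
   s11    s7   s8 
   s12    s9  s10 
   s13   s11  s12 
   s14   s13  s14 
(> = start, * = accepting)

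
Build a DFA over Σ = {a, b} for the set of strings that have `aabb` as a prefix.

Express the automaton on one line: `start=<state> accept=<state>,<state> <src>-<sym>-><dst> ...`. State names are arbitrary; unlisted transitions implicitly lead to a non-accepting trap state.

Walk along `aabb` while the input agrees: from q0 take `a` to q1, and so on. Any deviation drops to the rejecting sink q5. Once q4 is reached the prefix is confirmed and every continuation is accepted.
6 states suffice.
        a   b  
>  q0   q1  q5 
   q1   q2  q5 
   q2   q5  q3 
   q3   q5  q4 
 * q4   q4  q4 
   q5   q5  q5 
(> = start, * = accepting)

start=q0 accept=q4 q0-a->q1 q0-b->q5 q1-a->q2 q1-b->q5 q2-a->q5 q2-b->q3 q3-a->q5 q3-b->q4 q4-a->q4 q4-b->q4 q5-a->q5 q5-b->q5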